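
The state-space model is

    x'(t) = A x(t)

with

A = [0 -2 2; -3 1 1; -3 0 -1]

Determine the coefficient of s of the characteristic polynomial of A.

-1

Expand det(sI - A) for the 3×3 matrix.
p(s) = s^3 - s - 18.
(Check: constant term = det(-A) = (-1)^3 det A = -18; coefficient of s^2 = -tr A = 0.)
The coefficient of s is -1.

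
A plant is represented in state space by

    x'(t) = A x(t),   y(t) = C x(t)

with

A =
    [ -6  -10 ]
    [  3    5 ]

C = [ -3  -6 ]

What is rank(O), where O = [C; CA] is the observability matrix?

CA = [[0, 0]]
Observability matrix O = [C; CA] = [[-3, -6], [0, 0]]
Every row of O is a scalar multiple of row 1 = [-3, -6] (multipliers 1, 0), so the rows span a one-dimensional space.
O ≠ 0, hence rank(O) = 1.
rank(O) = 1 < n = 2, so the pair (A, C) is not completely observable.

1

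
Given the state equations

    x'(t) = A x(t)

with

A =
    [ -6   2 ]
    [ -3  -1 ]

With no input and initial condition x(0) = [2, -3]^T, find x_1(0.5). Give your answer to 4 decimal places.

det(sI - A) = s^2 - (tr A)s + det A, with tr A = (-6) + (-1) = -7 and det A = (-6)·(-1) - 2·(-3) = 6 - (-6) = 12.
So p(s) = det(sI - A) = s^2 + 7s + 12.
Factor s^2 + 7s + 12: two numbers with sum -7 and product 12 are -3 and -4, so s^2 + 7s + 12 = (s + 3)(s + 4).
Hence p(s) = (s + 3) (s + 4), with roots -4, -3.
The eigenvalues -4, -3 are distinct and real, so A is diagonalisable and x(t) = e^{At} x(0) = V diag(e^{λ_i t}) V^{-1} x(0), where the columns of V are the eigenvectors.
λ = -4: A - (-4)I = [[-2, 2], [-3, 3]]. Row 1 gives (-2)·v1 + 2·v2 = 0, so take v_1 = [-1, -1]^T.
λ = -3: A - (-3)I = [[-3, 2], [-3, 2]]. Row 1 gives (-3)·v1 + 2·v2 = 0, so take v_2 = [2, 3]^T.
V = [v_1 v_2] = [[-1, 2], [-1, 3]] has det V = -1, so V^{-1} = adj(V)/det V = [[-3, 2], [-1, 1]].
Modal coordinates z(0) = V^{-1} x(0): (-3)·2 + 2·(-3) = -12; (-1)·2 + 1·(-3) = -5; so z(0) = [-12, -5]^T.
x_1(t) = Σ_i (v_i)_1 · z_i(0) · e^{λ_i t} (row 1 of V times the modal terms).
x_1(0.5) = (-1)·(-12)·e^{-4·0.5} + 2·(-5)·e^{-3·0.5} = 12·0.135335 + (-10)·0.223130 = -0.6073.

-0.6073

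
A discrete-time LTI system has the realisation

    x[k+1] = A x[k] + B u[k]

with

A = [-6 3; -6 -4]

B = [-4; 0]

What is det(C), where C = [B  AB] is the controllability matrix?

-96

AB = [[24], [24]]
Controllability matrix C = [B  AB] = [[-4, 24], [0, 24]]
det(C) = (-4)·24 - 24·0 = -96 - 0 = -96
Since det(C) ≠ 0, rank(C) = 2 and the system is completely controllable.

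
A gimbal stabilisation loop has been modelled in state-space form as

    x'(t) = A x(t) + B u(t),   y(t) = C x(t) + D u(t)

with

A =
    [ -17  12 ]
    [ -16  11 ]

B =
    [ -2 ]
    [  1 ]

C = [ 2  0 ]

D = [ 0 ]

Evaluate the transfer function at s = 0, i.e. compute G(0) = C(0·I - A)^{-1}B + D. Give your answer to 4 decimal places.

13.6000

G(0) = C(-A)^{-1}B + D = -C A^{-1} B + D.
det A = 5, so A^{-1} = (1/5)·adj(A) = [[11/5, -12/5], [16/5, -17/5]]
A^{-1} B = [-34/5, -49/5]^T
C A^{-1} B = -68/5
G(0) = D - C A^{-1} B = 0 - (-68/5) = 68/5 ≈ 13.6000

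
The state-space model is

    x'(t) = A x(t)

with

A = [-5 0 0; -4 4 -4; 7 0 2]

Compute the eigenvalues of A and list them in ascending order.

-5, 2, 4

det(sI - A) = s^3 - (tr A)s^2 + (M11 + M22 + M33)s - det A, where Mii is the 2×2 principal minor of A obtained by deleting row i and column i.
tr A = (-5) + 4 + 2 = 1; M11 = 4·2 - (-4)·0 = 8 - 0 = 8; M22 = (-5)·2 - 0·7 = -10 - 0 = -10; M33 = (-5)·4 - 0·(-4) = -20 - 0 = -20; sum of minors = -22.
det A = (-5)·(4·2 - (-4)·0) - 0·((-4)·2 - (-4)·7) + 0·((-4)·0 - 4·7) = (-5)·8 - 0·20 + 0·(-28) = -40.
So p(s) = det(sI - A) = s^3 - s^2 - 22s + 40.
Rational-root test: any integer root divides 40. Testing small divisors, s = 2 works: p(2) = 8 + (-4) + (-44) + 40 = 0, so (s - 2) is a factor.
Dividing, p(s) = (s - 2)(s^2 + s - 20).
Factor s^2 + s - 20: two numbers with sum -1 and product -20 are 4 and -5, so s^2 + s - 20 = (s - 4)(s + 5).
Hence p(s) = (s - 4) (s - 2) (s + 5), with roots -5, 2, 4.
At least one eigenvalue has non-negative real part, so the system is not asymptotically stable.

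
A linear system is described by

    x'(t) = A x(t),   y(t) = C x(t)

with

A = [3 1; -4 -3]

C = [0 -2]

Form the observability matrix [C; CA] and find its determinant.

CA = [[8, 6]]
Observability matrix O = [C; CA] = [[0, -2], [8, 6]]
det(O) = 0·6 - (-2)·8 = 0 - (-16) = 16
Since det(O) ≠ 0, rank(O) = 2 and the system is completely observable.

16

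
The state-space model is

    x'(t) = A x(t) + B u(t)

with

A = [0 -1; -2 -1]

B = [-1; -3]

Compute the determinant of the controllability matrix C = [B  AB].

AB = [[3], [5]]
Controllability matrix C = [B  AB] = [[-1, 3], [-3, 5]]
det(C) = (-1)·5 - 3·(-3) = -5 - (-9) = 4
Since det(C) ≠ 0, rank(C) = 2 and the system is completely controllable.

4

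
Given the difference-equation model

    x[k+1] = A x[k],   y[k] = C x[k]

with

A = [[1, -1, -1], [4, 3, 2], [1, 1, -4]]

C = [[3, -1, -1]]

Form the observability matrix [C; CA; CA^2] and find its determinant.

CA = [[-2, -7, -1]]
CA^2 = [[-31, -20, -8]]
Observability matrix O = [C; CA; CA^2] = [[3, -1, -1], [-2, -7, -1], [-31, -20, -8]]
Expanding along the first row, det(O) = 3·((-7)·(-8) - (-1)·(-20)) - (-1)·((-2)·(-8) - (-1)·(-31)) + (-1)·((-2)·(-20) - (-7)·(-31)) = 3·36 - (-1)·(-15) + (-1)·(-177) = 270
Since det(O) ≠ 0, rank(O) = 3 and the system is completely observable.

270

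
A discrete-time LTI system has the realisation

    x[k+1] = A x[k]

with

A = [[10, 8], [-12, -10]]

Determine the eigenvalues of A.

det(zI - A) = z^2 - (tr A)z + det A, with tr A = 10 + (-10) = 0 and det A = 10·(-10) - 8·(-12) = -100 - (-96) = -4.
So p(z) = det(zI - A) = z^2 - 4.
Factor z^2 - 4: two numbers with sum 0 and product -4 are 2 and -2, so z^2 - 4 = (z - 2)(z + 2).
Hence p(z) = (z - 2) (z + 2), with roots -2, 2.

-2, 2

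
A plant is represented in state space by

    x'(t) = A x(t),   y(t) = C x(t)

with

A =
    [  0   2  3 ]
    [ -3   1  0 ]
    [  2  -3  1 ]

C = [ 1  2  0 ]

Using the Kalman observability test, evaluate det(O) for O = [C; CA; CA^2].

-225

CA = [[-6, 4, 3]]
CA^2 = [[-6, -17, -15]]
Observability matrix O = [C; CA; CA^2] = [[1, 2, 0], [-6, 4, 3], [-6, -17, -15]]
Expanding along the first row, det(O) = 1·(4·(-15) - 3·(-17)) - 2·((-6)·(-15) - 3·(-6)) + 0·((-6)·(-17) - 4·(-6)) = 1·(-9) - 2·108 + 0·126 = -225
Since det(O) ≠ 0, rank(O) = 3 and the system is completely observable.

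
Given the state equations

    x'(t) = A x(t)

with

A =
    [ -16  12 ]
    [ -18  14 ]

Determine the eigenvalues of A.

-4, 2

det(sI - A) = s^2 - (tr A)s + det A, with tr A = (-16) + 14 = -2 and det A = (-16)·14 - 12·(-18) = -224 - (-216) = -8.
So p(s) = det(sI - A) = s^2 + 2s - 8.
Factor s^2 + 2s - 8: two numbers with sum -2 and product -8 are 2 and -4, so s^2 + 2s - 8 = (s - 2)(s + 4).
Hence p(s) = (s - 2) (s + 4), with roots -4, 2.
At least one eigenvalue has non-negative real part, so the system is not asymptotically stable.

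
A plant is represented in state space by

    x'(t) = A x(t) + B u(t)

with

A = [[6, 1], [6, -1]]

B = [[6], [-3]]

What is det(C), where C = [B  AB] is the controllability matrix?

333

AB = [[33], [39]]
Controllability matrix C = [B  AB] = [[6, 33], [-3, 39]]
det(C) = 6·39 - 33·(-3) = 234 - (-99) = 333
Since det(C) ≠ 0, rank(C) = 2 and the system is completely controllable.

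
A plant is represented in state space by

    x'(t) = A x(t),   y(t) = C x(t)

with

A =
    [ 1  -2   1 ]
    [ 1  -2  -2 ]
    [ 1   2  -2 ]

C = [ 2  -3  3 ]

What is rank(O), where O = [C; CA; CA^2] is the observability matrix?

3

CA = [[2, 8, 2]]
CA^2 = [[12, -16, -18]]
Observability matrix O = [C; CA; CA^2] = [[2, -3, 3], [2, 8, 2], [12, -16, -18]]
det(O) = 2·(8·(-18) - 2·(-16)) - (-3)·(2·(-18) - 2·12) + 3·(2·(-16) - 8·12) = 2·(-112) - (-3)·(-60) + 3·(-128) = -788 ≠ 0, so rank(O) = 3.
rank(O) = 3 = n, so the pair (A, C) is completely observable.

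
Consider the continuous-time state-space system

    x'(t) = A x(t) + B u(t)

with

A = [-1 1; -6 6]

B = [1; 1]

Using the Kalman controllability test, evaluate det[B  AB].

0

AB = [[0], [0]]
Controllability matrix C = [B  AB] = [[1, 0], [1, 0]]
det(C) = 1·0 - 0·1 = 0 - 0 = 0
Since det(C) = 0, rank(C) < 2 and the system is not completely controllable.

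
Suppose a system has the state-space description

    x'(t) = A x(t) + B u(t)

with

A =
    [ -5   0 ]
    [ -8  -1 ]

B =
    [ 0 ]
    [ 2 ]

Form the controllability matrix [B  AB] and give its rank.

AB = [[0], [-2]]
Controllability matrix C = [B  AB] = [[0, 0], [2, -2]]
Every column of C is a scalar multiple of column 1 = [0, 2] (multipliers 1, -1), so the columns span a one-dimensional space.
C ≠ 0, hence rank(C) = 1.
rank(C) = 1 < n = 2, so the pair (A, B) is not completely controllable.

1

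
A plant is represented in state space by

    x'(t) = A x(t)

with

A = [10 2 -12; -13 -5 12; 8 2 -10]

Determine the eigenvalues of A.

-4, -3, 2

det(sI - A) = s^3 - (tr A)s^2 + (M11 + M22 + M33)s - det A, where Mii is the 2×2 principal minor of A obtained by deleting row i and column i.
tr A = 10 + (-5) + (-10) = -5; M11 = (-5)·(-10) - 12·2 = 50 - 24 = 26; M22 = 10·(-10) - (-12)·8 = -100 - (-96) = -4; M33 = 10·(-5) - 2·(-13) = -50 - (-26) = -24; sum of minors = -2.
det A = 10·((-5)·(-10) - 12·2) - 2·((-13)·(-10) - 12·8) + (-12)·((-13)·2 - (-5)·8) = 10·26 - 2·34 + (-12)·14 = 24.
So p(s) = det(sI - A) = s^3 + 5s^2 - 2s - 24.
Rational-root test: any integer root divides -24. Testing small divisors, s = 2 works: p(2) = 8 + 20 + (-4) + (-24) = 0, so (s - 2) is a factor.
Dividing, p(s) = (s - 2)(s^2 + 7s + 12).
Factor s^2 + 7s + 12: two numbers with sum -7 and product 12 are -3 and -4, so s^2 + 7s + 12 = (s + 3)(s + 4).
Hence p(s) = (s - 2) (s + 3) (s + 4), with roots -4, -3, 2.
At least one eigenvalue has non-negative real part, so the system is not asymptotically stable.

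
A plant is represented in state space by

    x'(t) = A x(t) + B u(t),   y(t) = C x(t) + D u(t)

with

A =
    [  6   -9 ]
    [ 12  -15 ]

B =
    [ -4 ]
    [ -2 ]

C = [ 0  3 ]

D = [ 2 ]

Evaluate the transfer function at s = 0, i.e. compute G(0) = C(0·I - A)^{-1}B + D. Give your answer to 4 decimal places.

G(0) = C(-A)^{-1}B + D = -C A^{-1} B + D.
det A = 18, so A^{-1} = (1/18)·adj(A) = [[-5/6, 1/2], [-2/3, 1/3]]
A^{-1} B = [7/3, 2]^T
C A^{-1} B = 6
G(0) = D - C A^{-1} B = 2 - (6) = -4

-4.0000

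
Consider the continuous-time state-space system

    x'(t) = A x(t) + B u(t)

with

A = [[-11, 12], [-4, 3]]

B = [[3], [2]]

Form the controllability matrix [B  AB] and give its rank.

1

AB = [[-9], [-6]]
Controllability matrix C = [B  AB] = [[3, -9], [2, -6]]
Every column of C is a scalar multiple of column 1 = [3, 2] (multipliers 1, -3), so the columns span a one-dimensional space.
C ≠ 0, hence rank(C) = 1.
rank(C) = 1 < n = 2, so the pair (A, B) is not completely controllable.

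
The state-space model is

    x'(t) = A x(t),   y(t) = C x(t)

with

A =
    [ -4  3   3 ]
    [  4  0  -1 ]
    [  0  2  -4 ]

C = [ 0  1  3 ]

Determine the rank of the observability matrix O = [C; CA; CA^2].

3

CA = [[4, 6, -13]]
CA^2 = [[8, -14, 58]]
Observability matrix O = [C; CA; CA^2] = [[0, 1, 3], [4, 6, -13], [8, -14, 58]]
det(O) = 0·(6·58 - (-13)·(-14)) - 1·(4·58 - (-13)·8) + 3·(4·(-14) - 6·8) = 0·166 - 1·336 + 3·(-104) = -648 ≠ 0, so rank(O) = 3.
rank(O) = 3 = n, so the pair (A, C) is completely observable.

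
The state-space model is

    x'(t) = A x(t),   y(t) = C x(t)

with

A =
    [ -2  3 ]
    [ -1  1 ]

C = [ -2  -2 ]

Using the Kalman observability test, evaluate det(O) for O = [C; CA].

CA = [[6, -8]]
Observability matrix O = [C; CA] = [[-2, -2], [6, -8]]
det(O) = (-2)·(-8) - (-2)·6 = 16 - (-12) = 28
Since det(O) ≠ 0, rank(O) = 2 and the system is completely observable.

28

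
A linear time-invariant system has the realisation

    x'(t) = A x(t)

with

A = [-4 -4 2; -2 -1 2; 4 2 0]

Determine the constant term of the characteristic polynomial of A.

Expand det(sI - A) for the 3×3 matrix.
p(s) = s^3 + 5s^2 - 16s + 16.
(Check: constant term = det(-A) = (-1)^3 det A = 16; coefficient of s^2 = -tr A = 5.)
The constant term is 16.

16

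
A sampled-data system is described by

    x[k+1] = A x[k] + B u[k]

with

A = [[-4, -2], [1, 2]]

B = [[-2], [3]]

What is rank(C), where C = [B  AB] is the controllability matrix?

2

AB = [[2], [4]]
Controllability matrix C = [B  AB] = [[-2, 2], [3, 4]]
det(C) = (-2)·4 - 2·3 = -8 - 6 = -14 ≠ 0, so rank(C) = 2.
rank(C) = 2 = n, so the pair (A, B) is completely controllable.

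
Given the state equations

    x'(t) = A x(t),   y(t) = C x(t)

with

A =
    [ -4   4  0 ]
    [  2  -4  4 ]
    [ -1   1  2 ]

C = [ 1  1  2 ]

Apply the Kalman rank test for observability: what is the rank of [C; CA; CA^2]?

CA = [[-4, 2, 8]]
CA^2 = [[12, -16, 24]]
Observability matrix O = [C; CA; CA^2] = [[1, 1, 2], [-4, 2, 8], [12, -16, 24]]
det(O) = 1·(2·24 - 8·(-16)) - 1·((-4)·24 - 8·12) + 2·((-4)·(-16) - 2·12) = 1·176 - 1·(-192) + 2·40 = 448 ≠ 0, so rank(O) = 3.
rank(O) = 3 = n, so the pair (A, C) is completely observable.

3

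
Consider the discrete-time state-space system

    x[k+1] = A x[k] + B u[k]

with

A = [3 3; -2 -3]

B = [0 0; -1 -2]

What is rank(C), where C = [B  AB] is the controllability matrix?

AB = [[-3, -6], [3, 6]]
Controllability matrix C = [B  AB] = [[0, 0, -3, -6], [-1, -2, 3, 6]]
Take the 2×2 submatrix of C formed by columns 1, 3: [[0, -3], [-1, 3]]. Its determinant is 0·3 - (-3)·(-1) = 0 - 3 = -3 ≠ 0.
So rank(C) ≥ 2; since C has 2 rows, rank(C) = 2.
rank(C) = 2 = n, so the pair (A, B) is completely controllable.

2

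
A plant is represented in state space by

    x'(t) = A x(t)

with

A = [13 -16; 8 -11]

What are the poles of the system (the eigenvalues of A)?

det(sI - A) = s^2 - (tr A)s + det A, with tr A = 13 + (-11) = 2 and det A = 13·(-11) - (-16)·8 = -143 - (-128) = -15.
So p(s) = det(sI - A) = s^2 - 2s - 15.
Factor s^2 - 2s - 15: two numbers with sum 2 and product -15 are 5 and -3, so s^2 - 2s - 15 = (s - 5)(s + 3).
Hence p(s) = (s - 5) (s + 3), with roots -3, 5.
At least one eigenvalue has non-negative real part, so the system is not asymptotically stable.

-3, 5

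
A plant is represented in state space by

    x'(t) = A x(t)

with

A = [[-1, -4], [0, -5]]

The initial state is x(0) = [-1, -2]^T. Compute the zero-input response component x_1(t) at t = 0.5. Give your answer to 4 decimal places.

0.4424

det(sI - A) = s^2 - (tr A)s + det A, with tr A = (-1) + (-5) = -6 and det A = (-1)·(-5) - (-4)·0 = 5 - 0 = 5.
So p(s) = det(sI - A) = s^2 + 6s + 5.
Factor s^2 + 6s + 5: two numbers with sum -6 and product 5 are -1 and -5, so s^2 + 6s + 5 = (s + 1)(s + 5).
Hence p(s) = (s + 1) (s + 5), with roots -5, -1.
The eigenvalues -5, -1 are distinct and real, so A is diagonalisable and x(t) = e^{At} x(0) = V diag(e^{λ_i t}) V^{-1} x(0), where the columns of V are the eigenvectors.
λ = -5: A - (-5)I = [[4, -4], [0, 0]]. Row 1 gives 4·v1 + (-4)·v2 = 0, so take v_1 = [1, 1]^T.
λ = -1: A - (-1)I = [[0, -4], [0, -4]]. Row 1 gives 0·v1 + (-4)·v2 = 0, so take v_2 = [1, 0]^T.
V = [v_1 v_2] = [[1, 1], [1, 0]] has det V = -1, so V^{-1} = adj(V)/det V = [[0, 1], [1, -1]].
Modal coordinates z(0) = V^{-1} x(0): 0·(-1) + 1·(-2) = -2; 1·(-1) + (-1)·(-2) = 1; so z(0) = [-2, 1]^T.
x_1(t) = Σ_i (v_i)_1 · z_i(0) · e^{λ_i t} (row 1 of V times the modal terms).
x_1(0.5) = 1·(-2)·e^{-5·0.5} + 1·1·e^{-1·0.5} = (-2)·0.082085 + 1·0.606531 = 0.4424.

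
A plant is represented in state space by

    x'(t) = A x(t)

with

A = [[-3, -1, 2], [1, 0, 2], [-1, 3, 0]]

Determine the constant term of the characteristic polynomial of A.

Expand det(sI - A) for the 3×3 matrix.
p(s) = s^3 + 3s^2 - 3s - 26.
(Check: constant term = det(-A) = (-1)^3 det A = -26; coefficient of s^2 = -tr A = 3.)
The constant term is -26.

-26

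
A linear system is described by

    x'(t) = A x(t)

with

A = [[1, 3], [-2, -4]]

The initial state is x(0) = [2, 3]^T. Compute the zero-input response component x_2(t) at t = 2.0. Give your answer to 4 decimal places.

det(sI - A) = s^2 - (tr A)s + det A, with tr A = 1 + (-4) = -3 and det A = 1·(-4) - 3·(-2) = -4 - (-6) = 2.
So p(s) = det(sI - A) = s^2 + 3s + 2.
Factor s^2 + 3s + 2: two numbers with sum -3 and product 2 are -1 and -2, so s^2 + 3s + 2 = (s + 1)(s + 2).
Hence p(s) = (s + 1) (s + 2), with roots -2, -1.
The eigenvalues -2, -1 are distinct and real, so A is diagonalisable and x(t) = e^{At} x(0) = V diag(e^{λ_i t}) V^{-1} x(0), where the columns of V are the eigenvectors.
λ = -2: A - (-2)I = [[3, 3], [-2, -2]]. Row 1 gives 3·v1 + 3·v2 = 0, so take v_1 = [-1, 1]^T.
λ = -1: A - (-1)I = [[2, 3], [-2, -3]]. Row 1 gives 2·v1 + 3·v2 = 0, so take v_2 = [3, -2]^T.
V = [v_1 v_2] = [[-1, 3], [1, -2]] has det V = -1, so V^{-1} = adj(V)/det V = [[2, 3], [1, 1]].
Modal coordinates z(0) = V^{-1} x(0): 2·2 + 3·3 = 13; 1·2 + 1·3 = 5; so z(0) = [13, 5]^T.
x_2(t) = Σ_i (v_i)_2 · z_i(0) · e^{λ_i t} (row 2 of V times the modal terms).
x_2(2.0) = 1·13·e^{-2·2.0} + (-2)·5·e^{-1·2.0} = 13·0.018316 + (-10)·0.135335 = -1.1152.

-1.1152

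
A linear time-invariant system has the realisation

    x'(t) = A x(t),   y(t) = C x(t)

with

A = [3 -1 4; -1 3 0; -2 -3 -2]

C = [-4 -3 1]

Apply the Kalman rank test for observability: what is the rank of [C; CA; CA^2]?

CA = [[-11, -8, -18]]
CA^2 = [[11, 41, -8]]
Observability matrix O = [C; CA; CA^2] = [[-4, -3, 1], [-11, -8, -18], [11, 41, -8]]
det(O) = (-4)·((-8)·(-8) - (-18)·41) - (-3)·((-11)·(-8) - (-18)·11) + 1·((-11)·41 - (-8)·11) = (-4)·802 - (-3)·286 + 1·(-363) = -2713 ≠ 0, so rank(O) = 3.
rank(O) = 3 = n, so the pair (A, C) is completely observable.

3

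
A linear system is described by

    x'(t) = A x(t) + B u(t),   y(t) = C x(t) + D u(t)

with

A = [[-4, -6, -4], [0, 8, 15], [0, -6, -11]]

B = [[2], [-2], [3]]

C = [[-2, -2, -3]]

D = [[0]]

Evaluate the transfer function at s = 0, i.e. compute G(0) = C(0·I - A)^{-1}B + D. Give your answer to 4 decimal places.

G(0) = C(-A)^{-1}B + D = -C A^{-1} B + D.
det A = -8, so A^{-1} = (1/-8)·adj(A) = [[-1/4, 21/4, 29/4], [0, -11/2, -15/2], [0, 3, 4]]
A^{-1} B = [43/4, -23/2, 6]^T
C A^{-1} B = -33/2
G(0) = D - C A^{-1} B = 0 - (-33/2) = 33/2 ≈ 16.5000

16.5000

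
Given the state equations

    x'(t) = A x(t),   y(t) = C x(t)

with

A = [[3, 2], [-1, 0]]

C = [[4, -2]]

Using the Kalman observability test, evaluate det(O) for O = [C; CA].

60

CA = [[14, 8]]
Observability matrix O = [C; CA] = [[4, -2], [14, 8]]
det(O) = 4·8 - (-2)·14 = 32 - (-28) = 60
Since det(O) ≠ 0, rank(O) = 2 and the system is completely observable.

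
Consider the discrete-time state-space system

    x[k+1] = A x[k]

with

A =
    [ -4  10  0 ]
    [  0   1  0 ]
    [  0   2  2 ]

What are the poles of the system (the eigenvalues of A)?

-4, 1, 2

det(zI - A) = z^3 - (tr A)z^2 + (M11 + M22 + M33)z - det A, where Mii is the 2×2 principal minor of A obtained by deleting row i and column i.
tr A = (-4) + 1 + 2 = -1; M11 = 1·2 - 0·2 = 2 - 0 = 2; M22 = (-4)·2 - 0·0 = -8 - 0 = -8; M33 = (-4)·1 - 10·0 = -4 - 0 = -4; sum of minors = -10.
det A = (-4)·(1·2 - 0·2) - 10·(0·2 - 0·0) + 0·(0·2 - 1·0) = (-4)·2 - 10·0 + 0·0 = -8.
So p(z) = det(zI - A) = z^3 + z^2 - 10z + 8.
Rational-root test: any integer root divides 8. Testing small divisors, z = 1 works: p(1) = 1 + 1 + (-10) + 8 = 0, so (z - 1) is a factor.
Dividing, p(z) = (z - 1)(z^2 + 2z - 8).
Factor z^2 + 2z - 8: two numbers with sum -2 and product -8 are 2 and -4, so z^2 + 2z - 8 = (z - 2)(z + 4).
Hence p(z) = (z - 2) (z - 1) (z + 4), with roots -4, 1, 2.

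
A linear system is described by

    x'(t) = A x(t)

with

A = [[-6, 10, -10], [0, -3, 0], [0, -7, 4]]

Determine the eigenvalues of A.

det(sI - A) = s^3 - (tr A)s^2 + (M11 + M22 + M33)s - det A, where Mii is the 2×2 principal minor of A obtained by deleting row i and column i.
tr A = (-6) + (-3) + 4 = -5; M11 = (-3)·4 - 0·(-7) = -12 - 0 = -12; M22 = (-6)·4 - (-10)·0 = -24 - 0 = -24; M33 = (-6)·(-3) - 10·0 = 18 - 0 = 18; sum of minors = -18.
det A = (-6)·((-3)·4 - 0·(-7)) - 10·(0·4 - 0·0) + (-10)·(0·(-7) - (-3)·0) = (-6)·(-12) - 10·0 + (-10)·0 = 72.
So p(s) = det(sI - A) = s^3 + 5s^2 - 18s - 72.
Rational-root test: any integer root divides -72. Testing small divisors, s = -3 works: p(-3) = -27 + 45 + 54 + (-72) = 0, so (s + 3) is a factor.
Dividing, p(s) = (s + 3)(s^2 + 2s - 24).
Factor s^2 + 2s - 24: two numbers with sum -2 and product -24 are 4 and -6, so s^2 + 2s - 24 = (s - 4)(s + 6).
Hence p(s) = (s - 4) (s + 3) (s + 6), with roots -6, -3, 4.
At least one eigenvalue has non-negative real part, so the system is not asymptotically stable.

-6, -3, 4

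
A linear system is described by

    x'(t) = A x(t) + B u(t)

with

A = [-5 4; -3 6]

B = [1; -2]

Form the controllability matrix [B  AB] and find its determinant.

AB = [[-13], [-15]]
Controllability matrix C = [B  AB] = [[1, -13], [-2, -15]]
det(C) = 1·(-15) - (-13)·(-2) = -15 - 26 = -41
Since det(C) ≠ 0, rank(C) = 2 and the system is completely controllable.

-41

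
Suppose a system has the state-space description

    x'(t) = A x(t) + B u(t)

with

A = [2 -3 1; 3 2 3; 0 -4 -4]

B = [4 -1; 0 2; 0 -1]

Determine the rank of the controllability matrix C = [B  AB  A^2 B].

AB = [[8, -9], [12, -2], [0, -4]]
A^2B = [[-20, -16], [48, -43], [-48, 24]]
Controllability matrix C = [B  AB  A^2B] = [[4, -1, 8, -9, -20, -16], [0, 2, 12, -2, 48, -43], [0, -1, 0, -4, -48, 24]]
Take the 3×3 submatrix of C formed by columns 1, 2, 3: [[4, -1, 8], [0, 2, 12], [0, -1, 0]]. Its determinant is 4·(2·0 - 12·(-1)) - (-1)·(0·0 - 12·0) + 8·(0·(-1) - 2·0) = 4·12 - (-1)·0 + 8·0 = 48 ≠ 0.
So rank(C) ≥ 3; since C has 3 rows, rank(C) = 3.
rank(C) = 3 = n, so the pair (A, B) is completely controllable.

3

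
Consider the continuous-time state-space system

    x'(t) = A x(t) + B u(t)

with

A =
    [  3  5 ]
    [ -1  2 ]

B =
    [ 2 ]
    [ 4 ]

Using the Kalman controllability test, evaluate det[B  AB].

-92

AB = [[26], [6]]
Controllability matrix C = [B  AB] = [[2, 26], [4, 6]]
det(C) = 2·6 - 26·4 = 12 - 104 = -92
Since det(C) ≠ 0, rank(C) = 2 and the system is completely controllable.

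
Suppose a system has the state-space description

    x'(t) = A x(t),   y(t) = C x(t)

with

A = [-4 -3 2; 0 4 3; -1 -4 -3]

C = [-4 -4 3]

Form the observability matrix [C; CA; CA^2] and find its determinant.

CA = [[13, -16, -29]]
CA^2 = [[-23, 13, 65]]
Observability matrix O = [C; CA; CA^2] = [[-4, -4, 3], [13, -16, -29], [-23, 13, 65]]
Expanding along the first row, det(O) = (-4)·((-16)·65 - (-29)·13) - (-4)·(13·65 - (-29)·(-23)) + 3·(13·13 - (-16)·(-23)) = (-4)·(-663) - (-4)·178 + 3·(-199) = 2767
Since det(O) ≠ 0, rank(O) = 3 and the system is completely observable.

2767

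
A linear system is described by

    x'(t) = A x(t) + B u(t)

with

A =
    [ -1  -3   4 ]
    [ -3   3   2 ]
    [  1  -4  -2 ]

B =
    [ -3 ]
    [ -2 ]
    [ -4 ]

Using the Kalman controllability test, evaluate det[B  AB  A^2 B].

AB = [[-7], [-5], [13]]
A^2B = [[74], [32], [-13]]
Controllability matrix C = [B  AB  A^2B] = [[-3, -7, 74], [-2, -5, 32], [-4, 13, -13]]
Expanding along the first row, det(C) = (-3)·((-5)·(-13) - 32·13) - (-7)·((-2)·(-13) - 32·(-4)) + 74·((-2)·13 - (-5)·(-4)) = (-3)·(-351) - (-7)·154 + 74·(-46) = -1273
Since det(C) ≠ 0, rank(C) = 3 and the system is completely controllable.

-1273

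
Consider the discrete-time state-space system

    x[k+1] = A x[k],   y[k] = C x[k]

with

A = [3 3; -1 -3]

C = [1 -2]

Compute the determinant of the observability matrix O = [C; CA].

19

CA = [[5, 9]]
Observability matrix O = [C; CA] = [[1, -2], [5, 9]]
det(O) = 1·9 - (-2)·5 = 9 - (-10) = 19
Since det(O) ≠ 0, rank(O) = 2 and the system is completely observable.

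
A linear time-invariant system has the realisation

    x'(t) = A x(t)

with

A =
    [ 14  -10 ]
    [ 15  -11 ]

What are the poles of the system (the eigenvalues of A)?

-1, 4

det(sI - A) = s^2 - (tr A)s + det A, with tr A = 14 + (-11) = 3 and det A = 14·(-11) - (-10)·15 = -154 - (-150) = -4.
So p(s) = det(sI - A) = s^2 - 3s - 4.
Factor s^2 - 3s - 4: two numbers with sum 3 and product -4 are 4 and -1, so s^2 - 3s - 4 = (s - 4)(s + 1).
Hence p(s) = (s - 4) (s + 1), with roots -1, 4.
At least one eigenvalue has non-negative real part, so the system is not asymptotically stable.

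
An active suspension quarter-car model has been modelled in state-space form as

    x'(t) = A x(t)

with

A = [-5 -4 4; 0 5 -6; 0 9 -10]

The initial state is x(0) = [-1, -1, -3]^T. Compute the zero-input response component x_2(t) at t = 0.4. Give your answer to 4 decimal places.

det(sI - A) = s^3 - (tr A)s^2 + (M11 + M22 + M33)s - det A, where Mii is the 2×2 principal minor of A obtained by deleting row i and column i.
tr A = (-5) + 5 + (-10) = -10; M11 = 5·(-10) - (-6)·9 = -50 - (-54) = 4; M22 = (-5)·(-10) - 4·0 = 50 - 0 = 50; M33 = (-5)·5 - (-4)·0 = -25 - 0 = -25; sum of minors = 29.
det A = (-5)·(5·(-10) - (-6)·9) - (-4)·(0·(-10) - (-6)·0) + 4·(0·9 - 5·0) = (-5)·4 - (-4)·0 + 4·0 = -20.
So p(s) = det(sI - A) = s^3 + 10s^2 + 29s + 20.
Rational-root test: any integer root divides 20. Testing small divisors, s = -1 works: p(-1) = -1 + 10 + (-29) + 20 = 0, so (s + 1) is a factor.
Dividing, p(s) = (s + 1)(s^2 + 9s + 20).
Factor s^2 + 9s + 20: two numbers with sum -9 and product 20 are -4 and -5, so s^2 + 9s + 20 = (s + 4)(s + 5).
Hence p(s) = (s + 1) (s + 4) (s + 5), with roots -5, -4, -1.
The eigenvalues -5, -4, -1 are distinct and real, so A is diagonalisable and x(t) = e^{At} x(0) = V diag(e^{λ_i t}) V^{-1} x(0), where the columns of V are the eigenvectors.
λ = -5: A - (-5)I = [[0, -4, 4], [0, 10, -6], [0, 9, -5]]. v must be orthogonal to every row; (row 1) × (row 2) = [-16, 0, 0], so take v_1 = [1, 0, 0]^T.
λ = -4: A - (-4)I = [[-1, -4, 4], [0, 9, -6], [0, 9, -6]]. v must be orthogonal to every row; (row 1) × (row 2) = [-12, -6, -9], so take v_2 = [4, 2, 3]^T.
λ = -1: A - (-1)I = [[-4, -4, 4], [0, 6, -6], [0, 9, -9]]. v must be orthogonal to every row; (row 1) × (row 2) = [0, -24, -24], so take v_3 = [0, 1, 1]^T.
V = [v_1 v_2 v_3] = [[1, 4, 0], [0, 2, 1], [0, 3, 1]] has det V = -1, so V^{-1} = adj(V)/det V = [[1, 4, -4], [0, -1, 1], [0, 3, -2]].
Modal coordinates z(0) = V^{-1} x(0): 1·(-1) + 4·(-1) + (-4)·(-3) = 7; 0·(-1) + (-1)·(-1) + 1·(-3) = -2; 0·(-1) + 3·(-1) + (-2)·(-3) = 3; so z(0) = [7, -2, 3]^T.
x_2(t) = Σ_i (v_i)_2 · z_i(0) · e^{λ_i t} (row 2 of V times the modal terms).
x_2(0.4) = 0·7·e^{-5·0.4} + 2·(-2)·e^{-4·0.4} + 1·3·e^{-1·0.4} = 0·0.135335 + (-4)·0.201897 + 3·0.670320 = 1.2034.

1.2034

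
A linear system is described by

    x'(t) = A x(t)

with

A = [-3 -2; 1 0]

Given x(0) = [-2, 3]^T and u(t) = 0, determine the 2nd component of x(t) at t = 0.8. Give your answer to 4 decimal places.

det(sI - A) = s^2 - (tr A)s + det A, with tr A = (-3) + 0 = -3 and det A = (-3)·0 - (-2)·1 = 0 - (-2) = 2.
So p(s) = det(sI - A) = s^2 + 3s + 2.
Factor s^2 + 3s + 2: two numbers with sum -3 and product 2 are -1 and -2, so s^2 + 3s + 2 = (s + 1)(s + 2).
Hence p(s) = (s + 1) (s + 2), with roots -2, -1.
The eigenvalues -2, -1 are distinct and real, so A is diagonalisable and x(t) = e^{At} x(0) = V diag(e^{λ_i t}) V^{-1} x(0), where the columns of V are the eigenvectors.
λ = -2: A - (-2)I = [[-1, -2], [1, 2]]. Row 1 gives (-1)·v1 + (-2)·v2 = 0, so take v_1 = [2, -1]^T.
λ = -1: A - (-1)I = [[-2, -2], [1, 1]]. Row 1 gives (-2)·v1 + (-2)·v2 = 0, so take v_2 = [-1, 1]^T.
V = [v_1 v_2] = [[2, -1], [-1, 1]] has det V = 1, so V^{-1} = adj(V)/det V = [[1, 1], [1, 2]].
Modal coordinates z(0) = V^{-1} x(0): 1·(-2) + 1·3 = 1; 1·(-2) + 2·3 = 4; so z(0) = [1, 4]^T.
x_2(t) = Σ_i (v_i)_2 · z_i(0) · e^{λ_i t} (row 2 of V times the modal terms).
x_2(0.8) = (-1)·1·e^{-2·0.8} + 1·4·e^{-1·0.8} = (-1)·0.201897 + 4·0.449329 = 1.5954.

1.5954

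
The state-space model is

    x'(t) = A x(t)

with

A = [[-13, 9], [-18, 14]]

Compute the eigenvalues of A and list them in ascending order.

-4, 5

det(sI - A) = s^2 - (tr A)s + det A, with tr A = (-13) + 14 = 1 and det A = (-13)·14 - 9·(-18) = -182 - (-162) = -20.
So p(s) = det(sI - A) = s^2 - s - 20.
Factor s^2 - s - 20: two numbers with sum 1 and product -20 are 5 and -4, so s^2 - s - 20 = (s - 5)(s + 4).
Hence p(s) = (s - 5) (s + 4), with roots -4, 5.
At least one eigenvalue has non-negative real part, so the system is not asymptotically stable.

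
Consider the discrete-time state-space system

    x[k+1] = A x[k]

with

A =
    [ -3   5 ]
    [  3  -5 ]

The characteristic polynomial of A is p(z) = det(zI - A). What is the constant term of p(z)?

0

For a 2×2 matrix, det(zI - A) = z^2 - (tr A)z + det A.
tr A = -8, det A = 0.
So p(z) = z^2 + 8z.
The constant term is 0.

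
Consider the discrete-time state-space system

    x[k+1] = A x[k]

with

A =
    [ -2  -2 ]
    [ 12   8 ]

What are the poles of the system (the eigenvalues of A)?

det(zI - A) = z^2 - (tr A)z + det A, with tr A = (-2) + 8 = 6 and det A = (-2)·8 - (-2)·12 = -16 - (-24) = 8.
So p(z) = det(zI - A) = z^2 - 6z + 8.
Factor z^2 - 6z + 8: two numbers with sum 6 and product 8 are 4 and 2, so z^2 - 6z + 8 = (z - 4)(z - 2).
Hence p(z) = (z - 4) (z - 2), with roots 2, 4.

2, 4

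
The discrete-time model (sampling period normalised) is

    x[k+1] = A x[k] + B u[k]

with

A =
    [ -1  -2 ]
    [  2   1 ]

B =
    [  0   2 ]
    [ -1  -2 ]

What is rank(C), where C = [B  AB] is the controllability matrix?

2

AB = [[2, 2], [-1, 2]]
Controllability matrix C = [B  AB] = [[0, 2, 2, 2], [-1, -2, -1, 2]]
Take the 2×2 submatrix of C formed by columns 1, 2: [[0, 2], [-1, -2]]. Its determinant is 0·(-2) - 2·(-1) = 0 - (-2) = 2 ≠ 0.
So rank(C) ≥ 2; since C has 2 rows, rank(C) = 2.
rank(C) = 2 = n, so the pair (A, B) is completely controllable.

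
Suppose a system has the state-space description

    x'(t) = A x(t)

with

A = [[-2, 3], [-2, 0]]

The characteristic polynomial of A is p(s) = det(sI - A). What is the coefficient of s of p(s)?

For a 2×2 matrix, det(sI - A) = s^2 - (tr A)s + det A.
tr A = -2, det A = 6.
So p(s) = s^2 + 2s + 6.
The coefficient of s is 2.

2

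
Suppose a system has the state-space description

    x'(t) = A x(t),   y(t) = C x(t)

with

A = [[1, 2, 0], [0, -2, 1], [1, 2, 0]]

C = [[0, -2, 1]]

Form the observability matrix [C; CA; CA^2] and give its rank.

2

CA = [[1, 6, -2]]
CA^2 = [[-1, -14, 6]]
Observability matrix O = [C; CA; CA^2] = [[0, -2, 1], [1, 6, -2], [-1, -14, 6]]
The columns c1, c2, c3 of O are linearly dependent: -2·c1 + c2 + 2·c3 = 0 (check each entry), so rank(O) ≤ 2.
The 2×2 minor from rows 1, 2, columns 1, 2 is 0·6 - (-2)·1 = 0 - (-2) = 2 ≠ 0, so rank(O) = 2.
rank(O) = 2 < n = 3, so the pair (A, C) is not completely observable.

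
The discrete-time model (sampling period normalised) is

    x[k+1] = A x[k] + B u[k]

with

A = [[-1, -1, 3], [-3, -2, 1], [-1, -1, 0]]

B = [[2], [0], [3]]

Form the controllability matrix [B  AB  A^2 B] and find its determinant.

-491

AB = [[7], [-3], [-2]]
A^2B = [[-10], [-17], [-4]]
Controllability matrix C = [B  AB  A^2B] = [[2, 7, -10], [0, -3, -17], [3, -2, -4]]
Expanding along the first row, det(C) = 2·((-3)·(-4) - (-17)·(-2)) - 7·(0·(-4) - (-17)·3) + (-10)·(0·(-2) - (-3)·3) = 2·(-22) - 7·51 + (-10)·9 = -491
Since det(C) ≠ 0, rank(C) = 3 and the system is completely controllable.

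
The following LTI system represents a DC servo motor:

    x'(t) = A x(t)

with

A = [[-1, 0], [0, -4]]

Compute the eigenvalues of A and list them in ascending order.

det(sI - A) = s^2 - (tr A)s + det A, with tr A = (-1) + (-4) = -5 and det A = (-1)·(-4) - 0·0 = 4 - 0 = 4.
So p(s) = det(sI - A) = s^2 + 5s + 4.
Factor s^2 + 5s + 4: two numbers with sum -5 and product 4 are -1 and -4, so s^2 + 5s + 4 = (s + 1)(s + 4).
Hence p(s) = (s + 1) (s + 4), with roots -4, -1.
All eigenvalues have negative real part, so the system is asymptotically stable.

-4, -1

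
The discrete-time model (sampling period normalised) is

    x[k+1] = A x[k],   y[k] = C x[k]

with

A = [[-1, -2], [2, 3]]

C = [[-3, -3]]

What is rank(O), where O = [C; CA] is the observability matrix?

CA = [[-3, -3]]
Observability matrix O = [C; CA] = [[-3, -3], [-3, -3]]
Every row of O is a scalar multiple of row 1 = [-3, -3] (multipliers 1, 1), so the rows span a one-dimensional space.
O ≠ 0, hence rank(O) = 1.
rank(O) = 1 < n = 2, so the pair (A, C) is not completely observable.

1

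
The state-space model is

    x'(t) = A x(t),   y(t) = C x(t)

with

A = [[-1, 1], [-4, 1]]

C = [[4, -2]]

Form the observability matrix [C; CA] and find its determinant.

CA = [[4, 2]]
Observability matrix O = [C; CA] = [[4, -2], [4, 2]]
det(O) = 4·2 - (-2)·4 = 8 - (-8) = 16
Since det(O) ≠ 0, rank(O) = 2 and the system is completely observable.

16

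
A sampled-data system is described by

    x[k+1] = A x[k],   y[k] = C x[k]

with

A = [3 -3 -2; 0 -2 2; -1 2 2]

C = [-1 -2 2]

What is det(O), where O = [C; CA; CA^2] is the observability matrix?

-290

CA = [[-5, 11, 2]]
CA^2 = [[-17, -3, 36]]
Observability matrix O = [C; CA; CA^2] = [[-1, -2, 2], [-5, 11, 2], [-17, -3, 36]]
Expanding along the first row, det(O) = (-1)·(11·36 - 2·(-3)) - (-2)·((-5)·36 - 2·(-17)) + 2·((-5)·(-3) - 11·(-17)) = (-1)·402 - (-2)·(-146) + 2·202 = -290
Since det(O) ≠ 0, rank(O) = 3 and the system is completely observable.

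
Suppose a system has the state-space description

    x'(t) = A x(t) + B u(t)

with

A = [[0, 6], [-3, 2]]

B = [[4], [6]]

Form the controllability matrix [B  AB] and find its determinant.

-216

AB = [[36], [0]]
Controllability matrix C = [B  AB] = [[4, 36], [6, 0]]
det(C) = 4·0 - 36·6 = 0 - 216 = -216
Since det(C) ≠ 0, rank(C) = 2 and the system is completely controllable.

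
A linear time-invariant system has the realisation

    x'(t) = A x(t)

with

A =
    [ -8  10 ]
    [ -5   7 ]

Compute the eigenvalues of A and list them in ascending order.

det(sI - A) = s^2 - (tr A)s + det A, with tr A = (-8) + 7 = -1 and det A = (-8)·7 - 10·(-5) = -56 - (-50) = -6.
So p(s) = det(sI - A) = s^2 + s - 6.
Factor s^2 + s - 6: two numbers with sum -1 and product -6 are 2 and -3, so s^2 + s - 6 = (s - 2)(s + 3).
Hence p(s) = (s - 2) (s + 3), with roots -3, 2.
At least one eigenvalue has non-negative real part, so the system is not asymptotically stable.

-3, 2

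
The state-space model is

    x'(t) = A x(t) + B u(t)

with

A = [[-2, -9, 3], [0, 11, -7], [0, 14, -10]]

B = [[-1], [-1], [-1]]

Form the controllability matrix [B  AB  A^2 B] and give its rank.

2

AB = [[8], [-4], [-4]]
A^2B = [[8], [-16], [-16]]
Controllability matrix C = [B  AB  A^2B] = [[-1, 8, 8], [-1, -4, -16], [-1, -4, -16]]
The rows r1, r2, r3 of C are linearly dependent: -r2 + r3 = 0 (check each entry), so rank(C) ≤ 2.
The 2×2 minor from rows 1, 2, columns 1, 2 is (-1)·(-4) - 8·(-1) = 4 - (-8) = 12 ≠ 0, so rank(C) = 2.
rank(C) = 2 < n = 3, so the pair (A, B) is not completely controllable.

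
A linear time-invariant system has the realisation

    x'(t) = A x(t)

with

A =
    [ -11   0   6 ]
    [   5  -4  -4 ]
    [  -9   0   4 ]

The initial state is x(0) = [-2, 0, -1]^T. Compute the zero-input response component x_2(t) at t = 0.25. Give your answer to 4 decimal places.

det(sI - A) = s^3 - (tr A)s^2 + (M11 + M22 + M33)s - det A, where Mii is the 2×2 principal minor of A obtained by deleting row i and column i.
tr A = (-11) + (-4) + 4 = -11; M11 = (-4)·4 - (-4)·0 = -16 - 0 = -16; M22 = (-11)·4 - 6·(-9) = -44 - (-54) = 10; M33 = (-11)·(-4) - 0·5 = 44 - 0 = 44; sum of minors = 38.
det A = (-11)·((-4)·4 - (-4)·0) - 0·(5·4 - (-4)·(-9)) + 6·(5·0 - (-4)·(-9)) = (-11)·(-16) - 0·(-16) + 6·(-36) = -40.
So p(s) = det(sI - A) = s^3 + 11s^2 + 38s + 40.
Rational-root test: any integer root divides 40. Testing small divisors, s = -2 works: p(-2) = -8 + 44 + (-76) + 40 = 0, so (s + 2) is a factor.
Dividing, p(s) = (s + 2)(s^2 + 9s + 20).
Factor s^2 + 9s + 20: two numbers with sum -9 and product 20 are -4 and -5, so s^2 + 9s + 20 = (s + 4)(s + 5).
Hence p(s) = (s + 2) (s + 4) (s + 5), with roots -5, -4, -2.
The eigenvalues -5, -4, -2 are distinct and real, so A is diagonalisable and x(t) = e^{At} x(0) = V diag(e^{λ_i t}) V^{-1} x(0), where the columns of V are the eigenvectors.
λ = -5: A - (-5)I = [[-6, 0, 6], [5, 1, -4], [-9, 0, 9]]. v must be orthogonal to every row; (row 1) × (row 2) = [-6, 6, -6], so take v_1 = [1, -1, 1]^T.
λ = -4: A - (-4)I = [[-7, 0, 6], [5, 0, -4], [-9, 0, 8]]. v must be orthogonal to every row; (row 1) × (row 2) = [0, 2, 0], so take v_2 = [0, 1, 0]^T.
λ = -2: A - (-2)I = [[-9, 0, 6], [5, -2, -4], [-9, 0, 6]]. v must be orthogonal to every row; (row 1) × (row 2) = [12, -6, 18], so take v_3 = [2, -1, 3]^T.
V = [v_1 v_2 v_3] = [[1, 0, 2], [-1, 1, -1], [1, 0, 3]] has det V = 1, so V^{-1} = adj(V)/det V = [[3, 0, -2], [2, 1, -1], [-1, 0, 1]].
Modal coordinates z(0) = V^{-1} x(0): 3·(-2) + 0·0 + (-2)·(-1) = -4; 2·(-2) + 1·0 + (-1)·(-1) = -3; (-1)·(-2) + 0·0 + 1·(-1) = 1; so z(0) = [-4, -3, 1]^T.
x_2(t) = Σ_i (v_i)_2 · z_i(0) · e^{λ_i t} (row 2 of V times the modal terms).
x_2(0.25) = (-1)·(-4)·e^{-5·0.25} + 1·(-3)·e^{-4·0.25} + (-1)·1·e^{-2·0.25} = 4·0.286505 + (-3)·0.367879 + (-1)·0.606531 = -0.5641.

-0.5641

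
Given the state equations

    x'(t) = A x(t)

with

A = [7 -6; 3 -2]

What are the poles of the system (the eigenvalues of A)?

det(sI - A) = s^2 - (tr A)s + det A, with tr A = 7 + (-2) = 5 and det A = 7·(-2) - (-6)·3 = -14 - (-18) = 4.
So p(s) = det(sI - A) = s^2 - 5s + 4.
Factor s^2 - 5s + 4: two numbers with sum 5 and product 4 are 4 and 1, so s^2 - 5s + 4 = (s - 4)(s - 1).
Hence p(s) = (s - 4) (s - 1), with roots 1, 4.
At least one eigenvalue has non-negative real part, so the system is not asymptotically stable.

1, 4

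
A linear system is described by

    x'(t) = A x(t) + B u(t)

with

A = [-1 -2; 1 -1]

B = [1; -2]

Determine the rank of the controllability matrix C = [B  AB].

AB = [[3], [3]]
Controllability matrix C = [B  AB] = [[1, 3], [-2, 3]]
det(C) = 1·3 - 3·(-2) = 3 - (-6) = 9 ≠ 0, so rank(C) = 2.
rank(C) = 2 = n, so the pair (A, B) is completely controllable.

2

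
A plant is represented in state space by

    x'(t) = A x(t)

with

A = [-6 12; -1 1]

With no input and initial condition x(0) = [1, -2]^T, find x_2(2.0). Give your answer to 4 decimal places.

det(sI - A) = s^2 - (tr A)s + det A, with tr A = (-6) + 1 = -5 and det A = (-6)·1 - 12·(-1) = -6 - (-12) = 6.
So p(s) = det(sI - A) = s^2 + 5s + 6.
Factor s^2 + 5s + 6: two numbers with sum -5 and product 6 are -2 and -3, so s^2 + 5s + 6 = (s + 2)(s + 3).
Hence p(s) = (s + 2) (s + 3), with roots -3, -2.
The eigenvalues -3, -2 are distinct and real, so A is diagonalisable and x(t) = e^{At} x(0) = V diag(e^{λ_i t}) V^{-1} x(0), where the columns of V are the eigenvectors.
λ = -3: A - (-3)I = [[-3, 12], [-1, 4]]. Row 1 gives (-3)·v1 + 12·v2 = 0, so take v_1 = [4, 1]^T.
λ = -2: A - (-2)I = [[-4, 12], [-1, 3]]. Row 1 gives (-4)·v1 + 12·v2 = 0, so take v_2 = [3, 1]^T.
V = [v_1 v_2] = [[4, 3], [1, 1]] has det V = 1, so V^{-1} = adj(V)/det V = [[1, -3], [-1, 4]].
Modal coordinates z(0) = V^{-1} x(0): 1·1 + (-3)·(-2) = 7; (-1)·1 + 4·(-2) = -9; so z(0) = [7, -9]^T.
x_2(t) = Σ_i (v_i)_2 · z_i(0) · e^{λ_i t} (row 2 of V times the modal terms).
x_2(2.0) = 1·7·e^{-3·2.0} + 1·(-9)·e^{-2·2.0} = 7·0.002479 + (-9)·0.018316 = -0.1475.

-0.1475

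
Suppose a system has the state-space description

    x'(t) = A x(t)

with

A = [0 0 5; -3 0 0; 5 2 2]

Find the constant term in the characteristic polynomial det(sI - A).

30

Expand det(sI - A) for the 3×3 matrix.
p(s) = s^3 - 2s^2 - 25s + 30.
(Check: constant term = det(-A) = (-1)^3 det A = 30; coefficient of s^2 = -tr A = -2.)
The constant term is 30.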